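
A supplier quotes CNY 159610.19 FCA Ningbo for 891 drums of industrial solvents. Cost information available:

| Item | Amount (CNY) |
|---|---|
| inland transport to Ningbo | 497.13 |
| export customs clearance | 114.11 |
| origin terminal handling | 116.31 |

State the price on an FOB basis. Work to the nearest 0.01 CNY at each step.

Not relevant to the conversion: export clearance, inland to port — on the seller under both FCA and FOB; already in the FCA price and stays in the FOB price.
From FCA to FOB, the seller additionally bears: origin terminal.
FOB price = 159610.19 + 116.31 = 159726.50

FOB price: CNY 159726.50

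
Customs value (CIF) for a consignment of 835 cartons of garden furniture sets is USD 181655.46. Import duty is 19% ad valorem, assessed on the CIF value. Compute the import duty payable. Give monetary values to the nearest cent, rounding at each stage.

Import duty = 181655.46 × 19% = 34514.54

Import duty: USD 34514.54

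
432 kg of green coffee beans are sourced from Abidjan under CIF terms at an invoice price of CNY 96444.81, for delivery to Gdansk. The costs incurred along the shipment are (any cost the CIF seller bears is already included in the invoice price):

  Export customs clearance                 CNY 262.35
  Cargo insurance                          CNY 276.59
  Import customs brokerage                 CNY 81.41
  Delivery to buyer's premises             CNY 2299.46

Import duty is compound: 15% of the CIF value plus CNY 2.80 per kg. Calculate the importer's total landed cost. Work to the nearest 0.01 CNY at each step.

CIF: the seller pays costs through ocean freight and marine insurance to the destination port.
Already in the invoice (seller's account under CIF): export clearance, insurance — exclude.
The CIF price already equals the CIF value: 96444.81
Ad valorem component: 96444.81 × 15% = 14466.72
Specific component: 432 × 2.80 = 1209.60
Import duty = 14466.72 + 1209.60 = 15676.32
Buyer bears: brokerage 81.41 + delivery 2299.46 + duty 15676.32 = 18057.19
Landed cost = invoice 96444.81 + 18057.19 = 114502.00

Total landed cost: CNY 114502.00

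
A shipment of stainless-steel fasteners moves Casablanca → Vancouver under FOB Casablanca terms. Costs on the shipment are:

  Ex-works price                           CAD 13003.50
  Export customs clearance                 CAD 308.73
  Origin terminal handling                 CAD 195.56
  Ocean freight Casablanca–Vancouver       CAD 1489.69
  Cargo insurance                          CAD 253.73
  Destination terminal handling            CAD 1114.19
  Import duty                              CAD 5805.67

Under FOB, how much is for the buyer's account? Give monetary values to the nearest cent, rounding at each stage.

FOB: the seller bears costs until goods are on board at the origin port; the buyer bears freight, insurance and all costs thereafter.
Seller's account: goods 13003.50 + export clearance 308.73 + origin terminal 195.56 = 13507.79
Buyer's account: freight 1489.69 + insurance 253.73 + destination terminal 1114.19 + duty 5805.67 = 8663.28

Buyer's account: CAD 8663.28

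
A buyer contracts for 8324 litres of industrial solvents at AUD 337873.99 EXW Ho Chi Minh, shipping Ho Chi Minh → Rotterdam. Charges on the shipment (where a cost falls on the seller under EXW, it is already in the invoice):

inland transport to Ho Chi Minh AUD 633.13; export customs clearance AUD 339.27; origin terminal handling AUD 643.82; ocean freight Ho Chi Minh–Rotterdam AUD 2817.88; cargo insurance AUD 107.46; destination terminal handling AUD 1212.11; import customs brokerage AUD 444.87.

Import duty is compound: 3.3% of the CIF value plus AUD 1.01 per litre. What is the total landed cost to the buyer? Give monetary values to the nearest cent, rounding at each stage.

Total landed cost: AUD 363779.48

EXW: the seller makes goods available at their premises; the buyer bears all onward costs.
CIF value = EXW price + inland to port + export clearance + origin terminal + freight + insurance = 337873.99 + 633.13 + 339.27 + 643.82 + 2817.88 + 107.46 = 342415.55
Ad valorem component: 342415.55 × 3.3% = 11299.71
Specific component: 8324 × 1.01 = 8407.24
Import duty = 11299.71 + 8407.24 = 19706.95
Buyer bears: inland to port 633.13 + export clearance 339.27 + origin terminal 643.82 + freight 2817.88 + insurance 107.46 + destination terminal 1212.11 + brokerage 444.87 + duty 19706.95 = 25905.49
Landed cost = invoice 337873.99 + 25905.49 = 363779.48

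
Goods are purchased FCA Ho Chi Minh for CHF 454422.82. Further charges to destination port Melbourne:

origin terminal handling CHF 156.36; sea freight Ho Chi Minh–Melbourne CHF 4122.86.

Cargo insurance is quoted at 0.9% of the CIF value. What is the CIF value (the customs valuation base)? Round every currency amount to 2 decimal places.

Let C be the CIF value. C = FCA price + pre-shipment costs + freight + 0.9% × C
C − 0.9% × C = 454422.82 + 156.36 + 4122.86
0.991 × C = 458702.04
C = 458702.04 / 0.991 = 462867.85
Insurance premium = 0.9% × 462867.85 = 4165.81

CIF value: CHF 462867.85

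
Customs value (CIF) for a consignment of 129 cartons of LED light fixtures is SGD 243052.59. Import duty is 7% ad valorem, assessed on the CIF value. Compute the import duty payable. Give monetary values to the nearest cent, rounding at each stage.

Import duty = 243052.59 × 7% = 17013.68

Import duty: SGD 17013.68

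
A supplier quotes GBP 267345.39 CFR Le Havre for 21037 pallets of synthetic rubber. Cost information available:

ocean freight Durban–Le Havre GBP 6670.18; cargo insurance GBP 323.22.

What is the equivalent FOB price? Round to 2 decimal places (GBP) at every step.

FOB price: GBP 260675.21

Not relevant to the conversion: insurance — on the buyer under both terms; not part of either seller's price.
From CFR to FOB, the seller no longer bears: freight.
FOB price = 267345.39 − 6670.18 = 260675.21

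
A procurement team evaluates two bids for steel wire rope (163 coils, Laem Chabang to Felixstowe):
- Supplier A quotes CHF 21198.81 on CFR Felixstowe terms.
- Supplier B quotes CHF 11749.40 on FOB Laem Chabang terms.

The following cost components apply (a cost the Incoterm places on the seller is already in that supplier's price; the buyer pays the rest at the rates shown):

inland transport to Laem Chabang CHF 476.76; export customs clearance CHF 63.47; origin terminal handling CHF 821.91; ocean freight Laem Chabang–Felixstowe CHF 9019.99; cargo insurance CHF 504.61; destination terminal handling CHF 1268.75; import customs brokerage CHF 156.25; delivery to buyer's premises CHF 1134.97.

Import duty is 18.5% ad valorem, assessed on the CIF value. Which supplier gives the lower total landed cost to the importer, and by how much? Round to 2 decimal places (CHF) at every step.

Supplier B is cheaper by CHF 508.86

Supplier A (CFR):
CIF value = CFR price + insurance = 21198.81 + 504.61 = 21703.42
Import duty = 21703.42 × 18.5% = 4015.13
Buyer bears (A): 504.61 + 1268.75 + 156.25 + 1134.97 = 3064.58
Landed cost (A) = invoice 21198.81 + 3064.58 + duty 4015.13 = 28278.52
Supplier B (FOB):
CIF value = FOB price + freight + insurance = 11749.40 + 9019.99 + 504.61 = 21274.00
Import duty = 21274.00 × 18.5% = 3935.69
Buyer bears (B): 9019.99 + 504.61 + 1268.75 + 156.25 + 1134.97 = 12084.57
Landed cost (B) = invoice 11749.40 + 12084.57 + duty 3935.69 = 27769.66
Difference = |28278.52 − 27769.66| = 508.86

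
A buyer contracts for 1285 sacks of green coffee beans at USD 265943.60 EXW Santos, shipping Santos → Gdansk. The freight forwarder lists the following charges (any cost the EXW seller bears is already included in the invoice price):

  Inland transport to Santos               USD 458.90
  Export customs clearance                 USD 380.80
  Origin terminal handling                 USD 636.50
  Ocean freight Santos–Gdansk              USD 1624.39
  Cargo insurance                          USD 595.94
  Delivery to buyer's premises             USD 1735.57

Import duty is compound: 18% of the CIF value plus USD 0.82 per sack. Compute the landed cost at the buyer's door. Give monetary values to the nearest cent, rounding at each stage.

Total landed cost: USD 320964.62

EXW: the seller makes goods available at their premises; the buyer bears all onward costs.
CIF value = EXW price + inland to port + export clearance + origin terminal + freight + insurance = 265943.60 + 458.90 + 380.80 + 636.50 + 1624.39 + 595.94 = 269640.13
Ad valorem component: 269640.13 × 18% = 48535.22
Specific component: 1285 × 0.82 = 1053.70
Import duty = 48535.22 + 1053.70 = 49588.92
Buyer bears: inland to port 458.90 + export clearance 380.80 + origin terminal 636.50 + freight 1624.39 + insurance 595.94 + delivery 1735.57 + duty 49588.92 = 55021.02
Landed cost = invoice 265943.60 + 55021.02 = 320964.62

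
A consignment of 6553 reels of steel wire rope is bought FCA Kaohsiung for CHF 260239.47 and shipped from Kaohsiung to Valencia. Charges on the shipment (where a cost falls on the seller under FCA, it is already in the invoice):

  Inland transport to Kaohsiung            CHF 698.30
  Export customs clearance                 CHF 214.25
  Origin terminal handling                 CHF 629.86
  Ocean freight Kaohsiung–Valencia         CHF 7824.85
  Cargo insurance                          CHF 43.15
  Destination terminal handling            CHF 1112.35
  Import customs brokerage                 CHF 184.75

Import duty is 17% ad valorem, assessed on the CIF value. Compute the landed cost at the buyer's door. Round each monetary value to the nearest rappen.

FCA: the seller delivers export-cleared goods to the carrier; the buyer bears costs from that point.
Already in the invoice (seller's account under FCA): inland to port, export clearance — exclude.
CIF value = FCA price + origin terminal + freight + insurance = 260239.47 + 629.86 + 7824.85 + 43.15 = 268737.33
Import duty = 268737.33 × 17% = 45685.35
Buyer bears: origin terminal 629.86 + freight 7824.85 + insurance 43.15 + destination terminal 1112.35 + brokerage 184.75 + duty 45685.35 = 55480.31
Landed cost = invoice 260239.47 + 55480.31 = 315719.78

Total landed cost: CHF 315719.78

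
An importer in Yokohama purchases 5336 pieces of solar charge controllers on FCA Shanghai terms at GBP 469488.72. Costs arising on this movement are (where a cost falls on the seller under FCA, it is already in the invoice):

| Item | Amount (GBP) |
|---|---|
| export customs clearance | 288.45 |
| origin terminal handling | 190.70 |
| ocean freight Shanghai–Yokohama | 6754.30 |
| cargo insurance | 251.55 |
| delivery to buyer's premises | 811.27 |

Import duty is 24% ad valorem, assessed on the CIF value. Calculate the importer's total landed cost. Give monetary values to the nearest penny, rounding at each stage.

Total landed cost: GBP 591901.00

FCA: the seller delivers export-cleared goods to the carrier; the buyer bears costs from that point.
Already in the invoice (seller's account under FCA): export clearance — exclude.
CIF value = FCA price + origin terminal + freight + insurance = 469488.72 + 190.70 + 6754.30 + 251.55 = 476685.27
Import duty = 476685.27 × 24% = 114404.46
Buyer bears: origin terminal 190.70 + freight 6754.30 + insurance 251.55 + delivery 811.27 + duty 114404.46 = 122412.28
Landed cost = invoice 469488.72 + 122412.28 = 591901.00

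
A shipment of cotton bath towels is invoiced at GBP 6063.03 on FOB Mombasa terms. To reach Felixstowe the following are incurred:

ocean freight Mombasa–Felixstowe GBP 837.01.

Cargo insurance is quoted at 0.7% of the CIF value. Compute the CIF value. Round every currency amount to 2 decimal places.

Let C be the CIF value. C = FOB price + freight + 0.7% × C
C − 0.7% × C = 6063.03 + 837.01
0.993 × C = 6900.04
C = 6900.04 / 0.993 = 6948.68
Insurance premium = 0.7% × 6948.68 = 48.64

CIF value: GBP 6948.68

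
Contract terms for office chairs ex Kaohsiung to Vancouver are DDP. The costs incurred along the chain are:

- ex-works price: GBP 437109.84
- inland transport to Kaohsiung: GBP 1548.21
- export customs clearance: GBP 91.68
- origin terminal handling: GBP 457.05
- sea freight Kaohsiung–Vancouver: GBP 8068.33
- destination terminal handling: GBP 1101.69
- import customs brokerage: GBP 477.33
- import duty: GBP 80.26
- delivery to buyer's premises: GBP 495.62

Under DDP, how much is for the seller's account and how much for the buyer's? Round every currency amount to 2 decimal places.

Seller: GBP 449430.01; buyer: GBP 0.00

DDP: the seller bears all costs including import duty.
Seller's account: goods 437109.84 + inland to port 1548.21 + export clearance 91.68 + origin terminal 457.05 + freight 8068.33 + destination terminal 1101.69 + brokerage 477.33 + duty 80.26 + delivery 495.62 = 449430.01
Buyer's account: 0.00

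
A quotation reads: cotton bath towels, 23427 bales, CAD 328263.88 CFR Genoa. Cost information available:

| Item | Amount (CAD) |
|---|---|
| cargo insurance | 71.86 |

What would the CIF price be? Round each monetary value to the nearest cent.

From CFR to CIF, the seller additionally bears: insurance.
CIF price = 328263.88 + 71.86 = 328335.74

CIF price: CAD 328335.74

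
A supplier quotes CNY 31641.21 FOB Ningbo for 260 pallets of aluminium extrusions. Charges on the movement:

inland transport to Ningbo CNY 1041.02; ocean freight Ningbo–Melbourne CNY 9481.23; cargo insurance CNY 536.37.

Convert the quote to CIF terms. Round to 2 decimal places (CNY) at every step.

Not relevant to the conversion: inland to port — on the seller under both FOB and CIF; already in the FOB price and stays in the CIF price.
From FOB to CIF, the seller additionally bears: freight, insurance.
CIF price = 31641.21 + 9481.23 + 536.37 = 41658.81

CIF price: CNY 41658.81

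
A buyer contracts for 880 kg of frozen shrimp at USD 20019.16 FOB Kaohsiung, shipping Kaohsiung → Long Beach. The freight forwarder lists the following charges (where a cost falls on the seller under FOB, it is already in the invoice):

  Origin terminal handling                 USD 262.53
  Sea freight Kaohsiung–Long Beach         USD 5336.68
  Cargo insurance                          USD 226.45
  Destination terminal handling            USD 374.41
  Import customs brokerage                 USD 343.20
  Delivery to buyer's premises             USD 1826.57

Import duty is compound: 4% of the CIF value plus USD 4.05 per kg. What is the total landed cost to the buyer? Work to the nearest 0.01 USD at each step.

Total landed cost: USD 32713.76

FOB: the seller bears costs until goods are on board at the origin port; the buyer bears freight, insurance and all costs thereafter.
Already in the invoice (seller's account under FOB): origin terminal — exclude.
CIF value = FOB price + freight + insurance = 20019.16 + 5336.68 + 226.45 = 25582.29
Ad valorem component: 25582.29 × 4% = 1023.29
Specific component: 880 × 4.05 = 3564.00
Import duty = 1023.29 + 3564.00 = 4587.29
Buyer bears: freight 5336.68 + insurance 226.45 + destination terminal 374.41 + brokerage 343.20 + delivery 1826.57 + duty 4587.29 = 12694.60
Landed cost = invoice 20019.16 + 12694.60 = 32713.76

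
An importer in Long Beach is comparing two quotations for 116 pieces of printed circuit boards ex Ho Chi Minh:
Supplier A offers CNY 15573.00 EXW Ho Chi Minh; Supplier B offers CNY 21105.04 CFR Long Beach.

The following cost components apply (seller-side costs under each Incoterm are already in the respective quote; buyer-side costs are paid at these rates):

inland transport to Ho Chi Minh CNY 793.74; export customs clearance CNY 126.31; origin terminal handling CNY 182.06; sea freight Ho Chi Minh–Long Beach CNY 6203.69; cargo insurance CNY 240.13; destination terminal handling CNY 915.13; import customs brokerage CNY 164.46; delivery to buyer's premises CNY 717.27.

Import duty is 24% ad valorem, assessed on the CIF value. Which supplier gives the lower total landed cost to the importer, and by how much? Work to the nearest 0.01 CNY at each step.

Supplier A (EXW):
CIF value = EXW price + inland to port + export clearance + origin terminal + freight + insurance = 15573.00 + 793.74 + 126.31 + 182.06 + 6203.69 + 240.13 = 23118.93
Import duty = 23118.93 × 24% = 5548.54
Buyer bears (A): 793.74 + 126.31 + 182.06 + 6203.69 + 240.13 + 915.13 + 164.46 + 717.27 = 9342.79
Landed cost (A) = invoice 15573.00 + 9342.79 + duty 5548.54 = 30464.33
Supplier B (CFR):
CIF value = CFR price + insurance = 21105.04 + 240.13 = 21345.17
Import duty = 21345.17 × 24% = 5122.84
Buyer bears (B): 240.13 + 915.13 + 164.46 + 717.27 = 2036.99
Landed cost (B) = invoice 21105.04 + 2036.99 + duty 5122.84 = 28264.87
Difference = |30464.33 − 28264.87| = 2199.46

Supplier B is cheaper by CNY 2199.46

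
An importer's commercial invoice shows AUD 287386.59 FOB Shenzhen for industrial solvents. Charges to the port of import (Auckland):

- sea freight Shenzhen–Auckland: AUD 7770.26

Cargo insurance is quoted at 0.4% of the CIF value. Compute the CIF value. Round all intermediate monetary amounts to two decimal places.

Let C be the CIF value. C = FOB price + freight + 0.4% × C
C − 0.4% × C = 287386.59 + 7770.26
0.996 × C = 295156.85
C = 295156.85 / 0.996 = 296342.22
Insurance premium = 0.4% × 296342.22 = 1185.37

CIF value: AUD 296342.22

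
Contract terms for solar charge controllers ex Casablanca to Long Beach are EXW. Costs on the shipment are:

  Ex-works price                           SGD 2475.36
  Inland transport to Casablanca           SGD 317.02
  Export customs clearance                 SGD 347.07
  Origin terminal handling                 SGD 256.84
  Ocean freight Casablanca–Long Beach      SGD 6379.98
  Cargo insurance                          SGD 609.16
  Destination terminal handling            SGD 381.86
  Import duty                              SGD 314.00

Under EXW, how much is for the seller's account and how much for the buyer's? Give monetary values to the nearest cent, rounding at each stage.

Seller: SGD 2475.36; buyer: SGD 8605.93

EXW: the seller makes goods available at their premises; the buyer bears all onward costs.
Seller's account: goods 2475.36 = 2475.36
Buyer's account: inland to port 317.02 + export clearance 347.07 + origin terminal 256.84 + freight 6379.98 + insurance 609.16 + destination terminal 381.86 + duty 314.00 = 8605.93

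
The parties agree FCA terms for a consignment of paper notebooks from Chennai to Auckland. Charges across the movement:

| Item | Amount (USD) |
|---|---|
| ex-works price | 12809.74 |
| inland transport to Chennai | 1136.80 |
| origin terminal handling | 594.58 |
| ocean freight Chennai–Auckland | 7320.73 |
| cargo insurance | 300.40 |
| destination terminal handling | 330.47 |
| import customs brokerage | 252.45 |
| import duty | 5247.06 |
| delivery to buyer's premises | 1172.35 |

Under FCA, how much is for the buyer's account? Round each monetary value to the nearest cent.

Buyer's account: USD 15218.04

FCA: the seller delivers export-cleared goods to the carrier; the buyer bears costs from that point.
Seller's account: goods 12809.74 + inland to port 1136.80 = 13946.54
Buyer's account: origin terminal 594.58 + freight 7320.73 + insurance 300.40 + destination terminal 330.47 + brokerage 252.45 + duty 5247.06 + delivery 1172.35 = 15218.04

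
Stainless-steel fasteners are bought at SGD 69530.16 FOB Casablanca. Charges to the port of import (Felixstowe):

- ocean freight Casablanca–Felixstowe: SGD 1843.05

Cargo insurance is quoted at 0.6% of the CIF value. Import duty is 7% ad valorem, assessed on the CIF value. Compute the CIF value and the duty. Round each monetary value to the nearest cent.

CIF value: SGD 71804.03; import duty: SGD 5026.28

Let C be the CIF value. C = FOB price + freight + 0.6% × C
C − 0.6% × C = 69530.16 + 1843.05
0.994 × C = 71373.21
C = 71373.21 / 0.994 = 71804.03
Insurance premium = 0.6% × 71804.03 = 430.82
Import duty = 71804.03 × 7% = 5026.28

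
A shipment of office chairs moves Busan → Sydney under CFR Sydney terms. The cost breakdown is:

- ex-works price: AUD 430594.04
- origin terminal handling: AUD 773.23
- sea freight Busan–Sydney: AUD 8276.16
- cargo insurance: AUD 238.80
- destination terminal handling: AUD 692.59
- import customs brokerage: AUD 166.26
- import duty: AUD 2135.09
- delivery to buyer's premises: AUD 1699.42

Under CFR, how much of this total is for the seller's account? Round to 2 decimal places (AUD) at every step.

CFR: the seller pays costs through ocean freight to the destination port, but not insurance.
Seller's account: goods 430594.04 + origin terminal 773.23 + freight 8276.16 = 439643.43
Buyer's account: insurance 238.80 + destination terminal 692.59 + brokerage 166.26 + duty 2135.09 + delivery 1699.42 = 4932.16

Seller's account: AUD 439643.43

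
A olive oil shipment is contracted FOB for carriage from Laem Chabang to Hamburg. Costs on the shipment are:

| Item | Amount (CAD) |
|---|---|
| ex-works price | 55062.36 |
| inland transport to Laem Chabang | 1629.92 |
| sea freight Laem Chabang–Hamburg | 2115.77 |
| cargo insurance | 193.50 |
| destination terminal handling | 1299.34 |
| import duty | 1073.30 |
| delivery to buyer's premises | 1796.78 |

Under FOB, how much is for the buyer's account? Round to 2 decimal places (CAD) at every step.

Buyer's account: CAD 6478.69

FOB: the seller bears costs until goods are on board at the origin port; the buyer bears freight, insurance and all costs thereafter.
Seller's account: goods 55062.36 + inland to port 1629.92 = 56692.28
Buyer's account: freight 2115.77 + insurance 193.50 + destination terminal 1299.34 + duty 1073.30 + delivery 1796.78 = 6478.69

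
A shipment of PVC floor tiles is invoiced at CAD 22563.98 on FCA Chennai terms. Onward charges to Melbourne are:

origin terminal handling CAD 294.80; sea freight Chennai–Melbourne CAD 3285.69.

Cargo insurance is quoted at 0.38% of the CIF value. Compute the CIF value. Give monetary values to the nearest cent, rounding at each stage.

Let C be the CIF value. C = FCA price + pre-shipment costs + freight + 0.38% × C
C − 0.38% × C = 22563.98 + 294.80 + 3285.69
0.9962 × C = 26144.47
C = 26144.47 / 0.9962 = 26244.20
Insurance premium = 0.38% × 26244.20 = 99.73

CIF value: CAD 26244.20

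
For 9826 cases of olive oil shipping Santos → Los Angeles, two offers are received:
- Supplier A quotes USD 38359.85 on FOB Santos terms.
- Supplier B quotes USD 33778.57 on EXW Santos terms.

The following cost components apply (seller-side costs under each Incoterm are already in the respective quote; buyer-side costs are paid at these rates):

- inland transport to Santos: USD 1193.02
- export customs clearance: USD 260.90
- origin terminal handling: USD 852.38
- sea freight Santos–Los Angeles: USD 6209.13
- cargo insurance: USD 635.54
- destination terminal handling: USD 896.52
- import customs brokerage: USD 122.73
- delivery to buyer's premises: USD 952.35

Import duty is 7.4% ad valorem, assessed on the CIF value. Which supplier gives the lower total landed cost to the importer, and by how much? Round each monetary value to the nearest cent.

Supplier B is cheaper by USD 2443.32

Supplier A (FOB):
CIF value = FOB price + freight + insurance = 38359.85 + 6209.13 + 635.54 = 45204.52
Import duty = 45204.52 × 7.4% = 3345.13
Buyer bears (A): 6209.13 + 635.54 + 896.52 + 122.73 + 952.35 = 8816.27
Landed cost (A) = invoice 38359.85 + 8816.27 + duty 3345.13 = 50521.25
Supplier B (EXW):
CIF value = EXW price + inland to port + export clearance + origin terminal + freight + insurance = 33778.57 + 1193.02 + 260.90 + 852.38 + 6209.13 + 635.54 = 42929.54
Import duty = 42929.54 × 7.4% = 3176.79
Buyer bears (B): 1193.02 + 260.90 + 852.38 + 6209.13 + 635.54 + 896.52 + 122.73 + 952.35 = 11122.57
Landed cost (B) = invoice 33778.57 + 11122.57 + duty 3176.79 = 48077.93
Difference = |50521.25 − 48077.93| = 2443.32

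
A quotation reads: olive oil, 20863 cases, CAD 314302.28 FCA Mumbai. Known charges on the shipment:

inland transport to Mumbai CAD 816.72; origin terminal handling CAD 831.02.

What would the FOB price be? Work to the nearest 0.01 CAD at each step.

FOB price: CAD 315133.30

Not relevant to the conversion: inland to port — on the seller under both FCA and FOB; already in the FCA price and stays in the FOB price.
From FCA to FOB, the seller additionally bears: origin terminal.
FOB price = 314302.28 + 831.02 = 315133.30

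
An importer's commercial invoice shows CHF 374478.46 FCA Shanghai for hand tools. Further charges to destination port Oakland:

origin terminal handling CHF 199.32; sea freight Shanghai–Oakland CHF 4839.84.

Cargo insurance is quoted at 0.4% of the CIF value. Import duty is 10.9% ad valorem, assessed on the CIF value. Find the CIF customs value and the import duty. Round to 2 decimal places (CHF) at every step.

CIF value: CHF 381041.79; import duty: CHF 41533.56

Let C be the CIF value. C = FCA price + pre-shipment costs + freight + 0.4% × C
C − 0.4% × C = 374478.46 + 199.32 + 4839.84
0.996 × C = 379517.62
C = 379517.62 / 0.996 = 381041.79
Insurance premium = 0.4% × 381041.79 = 1524.17
Import duty = 381041.79 × 10.9% = 41533.56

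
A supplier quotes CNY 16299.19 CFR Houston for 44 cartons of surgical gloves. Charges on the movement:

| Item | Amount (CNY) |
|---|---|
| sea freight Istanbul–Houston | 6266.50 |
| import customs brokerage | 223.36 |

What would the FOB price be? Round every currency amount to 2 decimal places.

FOB price: CNY 10032.69

Not relevant to the conversion: brokerage — on the buyer under both terms; not part of either seller's price.
From CFR to FOB, the seller no longer bears: freight.
FOB price = 16299.19 − 6266.50 = 10032.69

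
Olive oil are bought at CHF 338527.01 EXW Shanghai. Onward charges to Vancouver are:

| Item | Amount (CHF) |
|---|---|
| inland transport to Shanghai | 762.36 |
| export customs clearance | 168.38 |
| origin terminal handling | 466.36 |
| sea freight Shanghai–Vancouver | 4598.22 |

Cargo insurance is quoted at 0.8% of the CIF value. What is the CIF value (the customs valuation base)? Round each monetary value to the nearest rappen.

Let C be the CIF value. C = EXW price + pre-shipment costs + freight + 0.8% × C
C − 0.8% × C = 338527.01 + 762.36 + 168.38 + 466.36 + 4598.22
0.992 × C = 344522.33
C = 344522.33 / 0.992 = 347300.74
Insurance premium = 0.8% × 347300.74 = 2778.41

CIF value: CHF 347300.74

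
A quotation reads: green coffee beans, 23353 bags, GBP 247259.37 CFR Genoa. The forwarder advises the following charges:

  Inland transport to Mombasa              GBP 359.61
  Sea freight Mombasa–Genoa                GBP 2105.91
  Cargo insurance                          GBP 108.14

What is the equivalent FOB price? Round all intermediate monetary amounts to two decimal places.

FOB price: GBP 245153.46

Not relevant to the conversion: inland to port — on the seller under both CFR and FOB; already in the CFR price and stays in the FOB price. insurance — on the buyer under both terms; not part of either seller's price.
From CFR to FOB, the seller no longer bears: freight.
FOB price = 247259.37 − 2105.91 = 245153.46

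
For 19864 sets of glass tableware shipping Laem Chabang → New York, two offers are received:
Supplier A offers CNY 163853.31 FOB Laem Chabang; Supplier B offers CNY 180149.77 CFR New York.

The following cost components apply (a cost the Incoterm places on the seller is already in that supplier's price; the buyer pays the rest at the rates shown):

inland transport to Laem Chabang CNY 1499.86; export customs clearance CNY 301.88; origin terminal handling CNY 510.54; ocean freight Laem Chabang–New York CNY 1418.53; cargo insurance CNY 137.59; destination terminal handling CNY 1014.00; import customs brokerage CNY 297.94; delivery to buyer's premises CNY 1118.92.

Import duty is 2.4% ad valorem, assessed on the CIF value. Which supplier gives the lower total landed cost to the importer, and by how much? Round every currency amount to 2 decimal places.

Supplier A (FOB):
CIF value = FOB price + freight + insurance = 163853.31 + 1418.53 + 137.59 = 165409.43
Import duty = 165409.43 × 2.4% = 3969.83
Buyer bears (A): 1418.53 + 137.59 + 1014.00 + 297.94 + 1118.92 = 3986.98
Landed cost (A) = invoice 163853.31 + 3986.98 + duty 3969.83 = 171810.12
Supplier B (CFR):
CIF value = CFR price + insurance = 180149.77 + 137.59 = 180287.36
Import duty = 180287.36 × 2.4% = 4326.90
Buyer bears (B): 137.59 + 1014.00 + 297.94 + 1118.92 = 2568.45
Landed cost (B) = invoice 180149.77 + 2568.45 + duty 4326.90 = 187045.12
Difference = |171810.12 − 187045.12| = 15235.00

Supplier A is cheaper by CNY 15235.00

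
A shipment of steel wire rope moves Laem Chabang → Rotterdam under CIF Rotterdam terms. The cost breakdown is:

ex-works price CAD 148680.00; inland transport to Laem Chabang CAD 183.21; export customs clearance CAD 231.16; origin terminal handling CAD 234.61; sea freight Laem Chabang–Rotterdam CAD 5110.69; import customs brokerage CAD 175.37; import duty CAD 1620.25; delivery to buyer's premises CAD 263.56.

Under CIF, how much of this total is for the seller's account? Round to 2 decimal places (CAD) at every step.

Seller's account: CAD 154439.67

CIF: the seller pays costs through ocean freight and marine insurance to the destination port.
Seller's account: goods 148680.00 + inland to port 183.21 + export clearance 231.16 + origin terminal 234.61 + freight 5110.69 = 154439.67
Buyer's account: brokerage 175.37 + duty 1620.25 + delivery 263.56 = 2059.18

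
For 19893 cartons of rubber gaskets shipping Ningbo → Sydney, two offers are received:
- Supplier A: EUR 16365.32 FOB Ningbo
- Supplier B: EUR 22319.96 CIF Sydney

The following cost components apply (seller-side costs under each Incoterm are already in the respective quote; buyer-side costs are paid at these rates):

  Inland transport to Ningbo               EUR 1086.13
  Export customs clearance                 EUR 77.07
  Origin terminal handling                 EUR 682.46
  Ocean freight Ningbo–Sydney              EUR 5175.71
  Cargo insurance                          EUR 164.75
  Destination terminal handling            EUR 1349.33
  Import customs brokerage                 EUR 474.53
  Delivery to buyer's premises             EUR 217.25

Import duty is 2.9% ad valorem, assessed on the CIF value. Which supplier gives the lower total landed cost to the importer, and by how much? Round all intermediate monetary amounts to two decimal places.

Supplier A (FOB):
CIF value = FOB price + freight + insurance = 16365.32 + 5175.71 + 164.75 = 21705.78
Import duty = 21705.78 × 2.9% = 629.47
Buyer bears (A): 5175.71 + 164.75 + 1349.33 + 474.53 + 217.25 = 7381.57
Landed cost (A) = invoice 16365.32 + 7381.57 + duty 629.47 = 24376.36
Supplier B (CIF):
The CIF price already equals the CIF value: 22319.96
Import duty = 22319.96 × 2.9% = 647.28
Buyer bears (B): 1349.33 + 474.53 + 217.25 = 2041.11
Landed cost (B) = invoice 22319.96 + 2041.11 + duty 647.28 = 25008.35
Difference = |24376.36 − 25008.35| = 631.99

Supplier A is cheaper by EUR 631.99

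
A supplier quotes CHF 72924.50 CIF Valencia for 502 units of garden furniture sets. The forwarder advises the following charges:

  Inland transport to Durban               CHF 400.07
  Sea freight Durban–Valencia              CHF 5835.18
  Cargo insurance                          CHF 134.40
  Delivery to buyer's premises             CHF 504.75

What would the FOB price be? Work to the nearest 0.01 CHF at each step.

FOB price: CHF 66954.92

Not relevant to the conversion: inland to port — on the seller under both CIF and FOB; already in the CIF price and stays in the FOB price. delivery — on the buyer under both terms; not part of either seller's price.
From CIF to FOB, the seller no longer bears: freight, insurance.
FOB price = 72924.50 − 5835.18 − 134.40 = 66954.92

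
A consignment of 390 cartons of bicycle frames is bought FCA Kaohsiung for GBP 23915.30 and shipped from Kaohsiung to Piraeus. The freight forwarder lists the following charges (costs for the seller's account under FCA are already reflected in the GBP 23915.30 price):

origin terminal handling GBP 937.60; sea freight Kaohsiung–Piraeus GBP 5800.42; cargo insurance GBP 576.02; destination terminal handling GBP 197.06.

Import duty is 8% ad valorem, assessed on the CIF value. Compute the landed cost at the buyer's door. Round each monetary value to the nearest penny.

Total landed cost: GBP 33924.75

FCA: the seller delivers export-cleared goods to the carrier; the buyer bears costs from that point.
CIF value = FCA price + origin terminal + freight + insurance = 23915.30 + 937.60 + 5800.42 + 576.02 = 31229.34
Import duty = 31229.34 × 8% = 2498.35
Buyer bears: origin terminal 937.60 + freight 5800.42 + insurance 576.02 + destination terminal 197.06 + duty 2498.35 = 10009.45
Landed cost = invoice 23915.30 + 10009.45 = 33924.75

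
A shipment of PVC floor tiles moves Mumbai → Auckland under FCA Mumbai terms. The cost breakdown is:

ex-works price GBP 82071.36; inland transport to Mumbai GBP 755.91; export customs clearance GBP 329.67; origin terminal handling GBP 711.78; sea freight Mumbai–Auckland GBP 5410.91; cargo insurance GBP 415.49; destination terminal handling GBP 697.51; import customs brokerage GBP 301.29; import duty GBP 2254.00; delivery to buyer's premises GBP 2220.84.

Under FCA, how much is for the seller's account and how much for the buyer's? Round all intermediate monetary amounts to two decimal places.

FCA: the seller delivers export-cleared goods to the carrier; the buyer bears costs from that point.
Seller's account: goods 82071.36 + inland to port 755.91 + export clearance 329.67 = 83156.94
Buyer's account: origin terminal 711.78 + freight 5410.91 + insurance 415.49 + destination terminal 697.51 + brokerage 301.29 + duty 2254.00 + delivery 2220.84 = 12011.82

Seller: GBP 83156.94; buyer: GBP 12011.82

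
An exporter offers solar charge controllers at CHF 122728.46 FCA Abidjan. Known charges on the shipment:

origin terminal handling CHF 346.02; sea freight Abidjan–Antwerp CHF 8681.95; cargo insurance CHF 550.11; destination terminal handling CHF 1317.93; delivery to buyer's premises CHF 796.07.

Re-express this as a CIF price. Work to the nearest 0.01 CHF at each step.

CIF price: CHF 132306.54

Not relevant to the conversion: destination terminal, delivery — on the buyer under both terms; not part of either seller's price.
From FCA to CIF, the seller additionally bears: origin terminal, freight, insurance.
CIF price = 122728.46 + 346.02 + 8681.95 + 550.11 = 132306.54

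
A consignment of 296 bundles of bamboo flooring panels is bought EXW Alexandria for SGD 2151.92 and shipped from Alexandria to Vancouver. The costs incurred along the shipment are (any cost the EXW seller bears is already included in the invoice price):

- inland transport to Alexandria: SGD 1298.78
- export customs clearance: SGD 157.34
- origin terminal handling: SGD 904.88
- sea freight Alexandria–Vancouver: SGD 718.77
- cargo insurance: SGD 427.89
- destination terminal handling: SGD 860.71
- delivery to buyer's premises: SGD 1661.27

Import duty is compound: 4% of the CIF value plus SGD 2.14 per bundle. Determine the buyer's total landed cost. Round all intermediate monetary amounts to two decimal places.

Total landed cost: SGD 9041.38

EXW: the seller makes goods available at their premises; the buyer bears all onward costs.
CIF value = EXW price + inland to port + export clearance + origin terminal + freight + insurance = 2151.92 + 1298.78 + 157.34 + 904.88 + 718.77 + 427.89 = 5659.58
Ad valorem component: 5659.58 × 4% = 226.38
Specific component: 296 × 2.14 = 633.44
Import duty = 226.38 + 633.44 = 859.82
Buyer bears: inland to port 1298.78 + export clearance 157.34 + origin terminal 904.88 + freight 718.77 + insurance 427.89 + destination terminal 860.71 + delivery 1661.27 + duty 859.82 = 6889.46
Landed cost = invoice 2151.92 + 6889.46 = 9041.38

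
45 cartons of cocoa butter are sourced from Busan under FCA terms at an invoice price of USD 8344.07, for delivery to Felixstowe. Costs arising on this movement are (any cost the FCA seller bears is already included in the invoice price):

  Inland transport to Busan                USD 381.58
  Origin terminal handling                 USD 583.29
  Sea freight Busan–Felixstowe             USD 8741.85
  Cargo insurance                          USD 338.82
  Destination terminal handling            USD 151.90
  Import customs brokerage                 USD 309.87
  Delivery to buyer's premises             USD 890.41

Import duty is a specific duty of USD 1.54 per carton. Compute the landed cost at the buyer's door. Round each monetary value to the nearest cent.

FCA: the seller delivers export-cleared goods to the carrier; the buyer bears costs from that point.
Already in the invoice (seller's account under FCA): inland to port — exclude.
CIF value = FCA price + origin terminal + freight + insurance = 8344.07 + 583.29 + 8741.85 + 338.82 = 18008.03
Import duty = 45 × 1.54 = 69.30
Buyer bears: origin terminal 583.29 + freight 8741.85 + insurance 338.82 + destination terminal 151.90 + brokerage 309.87 + delivery 890.41 + duty 69.30 = 11085.44
Landed cost = invoice 8344.07 + 11085.44 = 19429.51

Total landed cost: USD 19429.51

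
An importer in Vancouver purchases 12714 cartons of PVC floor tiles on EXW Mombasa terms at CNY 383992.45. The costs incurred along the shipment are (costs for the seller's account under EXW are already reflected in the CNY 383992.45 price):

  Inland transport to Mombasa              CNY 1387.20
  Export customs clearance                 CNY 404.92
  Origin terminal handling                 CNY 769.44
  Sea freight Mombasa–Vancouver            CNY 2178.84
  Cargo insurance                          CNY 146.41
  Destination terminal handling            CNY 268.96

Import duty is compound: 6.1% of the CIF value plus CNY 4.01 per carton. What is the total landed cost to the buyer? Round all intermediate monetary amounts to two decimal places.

Total landed cost: CNY 463852.99

EXW: the seller makes goods available at their premises; the buyer bears all onward costs.
CIF value = EXW price + inland to port + export clearance + origin terminal + freight + insurance = 383992.45 + 1387.20 + 404.92 + 769.44 + 2178.84 + 146.41 = 388879.26
Ad valorem component: 388879.26 × 6.1% = 23721.63
Specific component: 12714 × 4.01 = 50983.14
Import duty = 23721.63 + 50983.14 = 74704.77
Buyer bears: inland to port 1387.20 + export clearance 404.92 + origin terminal 769.44 + freight 2178.84 + insurance 146.41 + destination terminal 268.96 + duty 74704.77 = 79860.54
Landed cost = invoice 383992.45 + 79860.54 = 463852.99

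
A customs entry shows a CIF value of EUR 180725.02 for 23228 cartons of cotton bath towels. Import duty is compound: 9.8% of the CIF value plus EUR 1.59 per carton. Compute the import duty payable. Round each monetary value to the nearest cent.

Import duty: EUR 54643.57

Ad valorem component: 180725.02 × 9.8% = 17711.05
Specific component: 23228 × 1.59 = 36932.52
Import duty = 17711.05 + 36932.52 = 54643.57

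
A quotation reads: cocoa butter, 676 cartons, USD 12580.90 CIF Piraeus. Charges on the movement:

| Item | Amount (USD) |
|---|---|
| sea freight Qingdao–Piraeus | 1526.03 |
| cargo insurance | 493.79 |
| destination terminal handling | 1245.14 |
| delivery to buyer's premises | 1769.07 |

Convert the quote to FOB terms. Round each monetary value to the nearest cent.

Not relevant to the conversion: delivery, destination terminal — on the buyer under both terms; not part of either seller's price.
From CIF to FOB, the seller no longer bears: freight, insurance.
FOB price = 12580.90 − 1526.03 − 493.79 = 10561.08

FOB price: USD 10561.08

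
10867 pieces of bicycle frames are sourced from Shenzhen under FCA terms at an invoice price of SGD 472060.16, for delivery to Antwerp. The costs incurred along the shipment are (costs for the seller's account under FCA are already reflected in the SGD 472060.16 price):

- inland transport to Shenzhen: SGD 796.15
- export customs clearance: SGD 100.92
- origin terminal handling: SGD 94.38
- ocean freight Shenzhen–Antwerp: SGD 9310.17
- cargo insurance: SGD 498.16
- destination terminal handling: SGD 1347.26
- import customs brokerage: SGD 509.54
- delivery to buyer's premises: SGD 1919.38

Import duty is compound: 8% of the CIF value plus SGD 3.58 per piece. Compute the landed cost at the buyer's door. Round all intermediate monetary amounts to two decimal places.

Total landed cost: SGD 563199.94

FCA: the seller delivers export-cleared goods to the carrier; the buyer bears costs from that point.
Already in the invoice (seller's account under FCA): inland to port, export clearance — exclude.
CIF value = FCA price + origin terminal + freight + insurance = 472060.16 + 94.38 + 9310.17 + 498.16 = 481962.87
Ad valorem component: 481962.87 × 8% = 38557.03
Specific component: 10867 × 3.58 = 38903.86
Import duty = 38557.03 + 38903.86 = 77460.89
Buyer bears: origin terminal 94.38 + freight 9310.17 + insurance 498.16 + destination terminal 1347.26 + brokerage 509.54 + delivery 1919.38 + duty 77460.89 = 91139.78
Landed cost = invoice 472060.16 + 91139.78 = 563199.94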